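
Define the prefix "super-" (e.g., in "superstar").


Prefix: super-
As in: superstar -> super- + star
Meaning = above / beyond


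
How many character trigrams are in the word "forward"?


Word: "forward" (length 7)
Number of 3-grams = length - 3 + 1 = 7 - 3 + 1
= 5


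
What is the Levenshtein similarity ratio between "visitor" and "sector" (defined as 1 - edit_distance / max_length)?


Word 1: "visitor" (length 7)
Word 2: "sector" (length 6)
One optimal edit sequence:
  1. delete 'v'  (+1)
  2. substitute 'i' -> 's'  (+1)
  3. substitute 's' -> 'e'  (+1)
  4. substitute 'i' -> 'c'  (+1)
  5. keep 't'
  6. keep 'o'
  7. keep 'r'
Edit distance = 4
Max length = max(7, 6) = 7
Similarity = 1 - 4/7
= 0.4286


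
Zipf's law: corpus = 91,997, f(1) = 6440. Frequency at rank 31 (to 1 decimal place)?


Zipf's law: f(r) = f(1) / r
f(1) = 6440
f(31) = 6440 / 31
= 207.7 occurrences


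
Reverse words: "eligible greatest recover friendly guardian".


Original: "eligible greatest recover friendly guardian"
Words (1..n): eligible | greatest | recover | friendly | guardian
Reversed (n..1): guardian | friendly | recover | greatest | eligible
Result = "guardian friendly recover greatest eligible"


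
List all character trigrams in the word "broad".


Word: "broad" (length 5)
Number of trigrams = 5 - 3 + 1 = 3
  Position 0: "bro"
  Position 1: "roa"
  Position 2: "oad"
Trigrams = "bro", "roa", "oad"


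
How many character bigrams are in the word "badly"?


Word: "badly" (length 5)
Number of 2-grams = length - 2 + 1 = 5 - 2 + 1
= 4


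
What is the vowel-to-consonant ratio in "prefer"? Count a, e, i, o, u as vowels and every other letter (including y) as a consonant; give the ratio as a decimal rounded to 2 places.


Word: "prefer"
Vowels (a,e,i,o,u): 2
Consonants: 4
Ratio = 2/4
= 0.50


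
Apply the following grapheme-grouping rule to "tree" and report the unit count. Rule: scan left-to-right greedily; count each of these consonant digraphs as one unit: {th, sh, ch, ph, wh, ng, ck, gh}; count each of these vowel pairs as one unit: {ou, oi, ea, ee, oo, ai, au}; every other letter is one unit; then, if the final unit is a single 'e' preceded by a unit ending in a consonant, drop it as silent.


Word: "tree" (4 letters)
Left-to-right scan:
  [1] 't' (letter)
  [2] 'r' (letter)
  [3] 'ee' (vowel-pair)
Units from scan: 3
Sound units = 3 units


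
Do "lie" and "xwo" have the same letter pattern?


Pattern of "lie": [0, 1, 2]
Pattern of "xwo": [0, 1, 2]
Patterns match
Same pattern = Yes


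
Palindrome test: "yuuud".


Word: "yuuud"
Reversed: "duuuy"
Forward == Backward? yuuud != duuuy
Palindrome = No


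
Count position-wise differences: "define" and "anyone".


Comparing character by character (same length = 6):
  Pos 0: 'd' vs 'a' !=
  Pos 1: 'e' vs 'n' !=
  Pos 2: 'f' vs 'y' !=
  Pos 3: 'i' vs 'o' !=
  Pos 4: 'n' vs 'n' =
  Pos 5: 'e' vs 'e' =
Hamming distance = 4


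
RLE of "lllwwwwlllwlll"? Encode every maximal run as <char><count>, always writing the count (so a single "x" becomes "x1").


String: "lllwwwwlllwlll"
Scanning for consecutive runs:
  'l' x 3
  'w' x 4
  'l' x 3
  'w' x 1
  'l' x 3
RLE = "l3w4l3w1l3"


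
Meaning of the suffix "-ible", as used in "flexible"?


Suffix: -ible
As in: flexible -> flex + -ible
Meaning = capable of


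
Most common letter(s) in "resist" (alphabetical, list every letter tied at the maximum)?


Word: "resist"
Letter counts:
  'e': 1
  'i': 1
  'r': 1
  's': 2
  't': 1
Maximum count = 2
Most frequent = 's' (2 times each)


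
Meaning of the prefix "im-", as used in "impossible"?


Prefix: im-
Example: impossible (im- + possible)
Meaning = not / into


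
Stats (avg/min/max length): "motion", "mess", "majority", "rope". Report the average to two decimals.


Lengths: "motion"=6, "mess"=4, "majority"=8, "rope"=4
Sum = 22, Count = 4
Average = 22/4 = 5.50
= avg=5.50, min=4, max=8


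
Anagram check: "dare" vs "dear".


Word 1: "dare" → sorted: ader
Word 2: "dear" → sorted: ader
Same letters? ader == ader
Anagram = Yes


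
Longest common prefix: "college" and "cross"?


Word 1: "college"
Word 2: "cross"
Comparing from start:
  Pos 0: 'c' == 'c'
  Pos 1: 'o' != 'r' (stop)
LCP = "c" (length 1)


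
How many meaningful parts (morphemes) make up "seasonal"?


Word: "seasonal"
Morphemes: season | -al
Each morpheme carries meaning
= 2 morphemes


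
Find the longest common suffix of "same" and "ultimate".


Word 1: "same"
Word 2: "ultimate"
Comparing from end:
  Pos -1: 'e' == 'e'
  Pos -2: 'm' != 't' (stop)
LCS = "e" (length 1)


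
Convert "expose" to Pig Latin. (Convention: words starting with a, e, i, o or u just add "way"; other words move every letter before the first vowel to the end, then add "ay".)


Word: "expose"
Starts with vowel → add 'way'
Pig Latin = "exposeway"


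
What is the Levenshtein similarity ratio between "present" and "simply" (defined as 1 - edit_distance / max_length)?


Word 1: "present" (length 7)
Word 2: "simply" (length 6)
One optimal edit sequence:
  1. delete 'p'  (+1)
  2. substitute 'r' -> 's'  (+1)
  3. substitute 'e' -> 'i'  (+1)
  4. substitute 's' -> 'm'  (+1)
  5. substitute 'e' -> 'p'  (+1)
  6. substitute 'n' -> 'l'  (+1)
  7. substitute 't' -> 'y'  (+1)
Edit distance = 7
Max length = max(7, 6) = 7
Similarity = 1 - 7/7
= 0.0000


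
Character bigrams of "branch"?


Word: "branch" (length 6)
Number of bigrams = 6 - 2 + 1 = 5
  Position 0: "br"
  Position 1: "ra"
  Position 2: "an"
  Position 3: "nc"
  Position 4: "ch"
Bigrams = "br", "ra", "an", "nc", "ch"


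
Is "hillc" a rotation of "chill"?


Word: "chill", Candidate: "hillc"
Method: check if candidate is substring of word+word
"chillchill" contains "hillc"? Yes
Is rotation = Yes


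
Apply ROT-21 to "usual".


Word: "usual"
Shift: 21
Each letter → (letter + shift) mod 26:
  'u' (20) + 21 = 15 → 'p'
  's' (18) + 21 = 13 → 'n'
  'u' (20) + 21 = 15 → 'p'
  'a' (0) + 21 = 21 → 'v'
  'l' (11) + 21 = 6 → 'g'
Result = "pnpvg"


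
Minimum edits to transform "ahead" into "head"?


Word 1: "ahead" (length 5)
Word 2: "head" (length 4)
One optimal edit sequence (insert/delete/substitute each cost 1):
  1. delete 'a'  (+1)
  2. keep 'h'
  3. keep 'e'
  4. keep 'a'
  5. keep 'd'
Total edit operations: 1
Edit distance = 1


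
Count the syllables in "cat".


Word: "cat"
Syllable breakdown: cat
Counting: 1 part
= 1 syllable


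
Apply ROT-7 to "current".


Word: "current"
Shift: 7
Each letter → (letter + shift) mod 26:
  'c' (2) + 7 = 9 → 'j'
  'u' (20) + 7 = 1 → 'b'
  'r' (17) + 7 = 24 → 'y'
  'r' (17) + 7 = 24 → 'y'
  'e' (4) + 7 = 11 → 'l'
  'n' (13) + 7 = 20 → 'u'
  't' (19) + 7 = 0 → 'a'
Result = "jbyylua"


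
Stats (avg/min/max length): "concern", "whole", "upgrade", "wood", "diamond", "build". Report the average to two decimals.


Lengths: "concern"=7, "whole"=5, "upgrade"=7, "wood"=4, "diamond"=7, "build"=5
Sum = 35, Count = 6
Average = 35/6 = 5.83
= avg=5.83, min=4, max=7


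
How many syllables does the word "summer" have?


Word: "summer"
Syllable breakdown: sum / mer
Counting: 2 parts
= 2 syllables


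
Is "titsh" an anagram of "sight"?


Word 1: "sight" → sorted: ghist
Word 2: "titsh" → sorted: histt
Same letters? ghist != histt
Anagram = No


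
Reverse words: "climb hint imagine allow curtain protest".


Original: "climb hint imagine allow curtain protest"
Words (1..n): climb | hint | imagine | allow | curtain | protest
Reversed (n..1): protest | curtain | allow | imagine | hint | climb
Result = "protest curtain allow imagine hint climb"


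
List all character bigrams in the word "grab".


Word: "grab" (length 4)
Number of bigrams = 4 - 2 + 1 = 3
  Position 0: "gr"
  Position 1: "ra"
  Position 2: "ab"
Bigrams = "gr", "ra", "ab"


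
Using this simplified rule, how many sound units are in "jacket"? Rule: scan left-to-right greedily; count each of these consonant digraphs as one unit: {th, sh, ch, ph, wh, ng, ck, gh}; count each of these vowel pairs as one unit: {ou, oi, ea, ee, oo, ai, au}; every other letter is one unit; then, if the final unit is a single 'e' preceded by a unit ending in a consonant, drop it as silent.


Word: "jacket" (6 letters)
Left-to-right scan:
  [1] 'j' (letter)
  [2] 'a' (letter)
  [3] 'ck' (digraph)
  [4] 'e' (letter)
  [5] 't' (letter)
Units from scan: 5
Sound units = 5 units


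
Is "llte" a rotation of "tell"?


Word: "tell", Candidate: "llte"
Method: check if candidate is substring of word+word
"telltell" contains "llte"? Yes
Is rotation = Yes


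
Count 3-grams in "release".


Word: "release" (length 7)
Number of 3-grams = length - 3 + 1 = 7 - 3 + 1
= 5


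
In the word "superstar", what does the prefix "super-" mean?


Prefix: super-
Example: superstar (super- + star)
Meaning = above / beyond


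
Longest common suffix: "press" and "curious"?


Word 1: "press"
Word 2: "curious"
Comparing from end:
  Pos -1: 's' == 's'
  Pos -2: 's' != 'u' (stop)
LCS = "s" (length 1)


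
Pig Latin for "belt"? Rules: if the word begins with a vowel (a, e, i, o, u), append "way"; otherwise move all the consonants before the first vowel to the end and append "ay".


Word: "belt"
Starts with consonant(s) → move to end, add 'ay'
Consonant cluster: "b"
Pig Latin = "eltbay"


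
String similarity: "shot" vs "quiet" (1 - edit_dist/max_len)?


Word 1: "shot" (length 4)
Word 2: "quiet" (length 5)
One optimal edit sequence:
  1. insert 'q'  (+1)
  2. substitute 's' -> 'u'  (+1)
  3. substitute 'h' -> 'i'  (+1)
  4. substitute 'o' -> 'e'  (+1)
  5. keep 't'
Edit distance = 4
Max length = max(4, 5) = 5
Similarity = 1 - 4/5
= 0.2000


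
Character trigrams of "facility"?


Word: "facility" (length 8)
Number of trigrams = 8 - 3 + 1 = 6
  Position 0: "fac"
  Position 1: "aci"
  Position 2: "cil"
  Position 3: "ili"
  Position 4: "lit"
  Position 5: "ity"
Trigrams = "fac", "aci", "cil", "ili", "lit", "ity"


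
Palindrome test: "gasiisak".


Word: "gasiisak"
Reversed: "kasiisag"
Forward == Backward? gasiisak != kasiisag
Palindrome = No


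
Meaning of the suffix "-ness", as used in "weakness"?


Suffix: -ness
Example: weakness = weak + -ness
Meaning = state of being


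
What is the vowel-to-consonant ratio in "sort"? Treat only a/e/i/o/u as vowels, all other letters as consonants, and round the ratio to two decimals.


Word: "sort"
Vowels (a,e,i,o,u): 1
Consonants: 3
Ratio = 1/3
= 0.33


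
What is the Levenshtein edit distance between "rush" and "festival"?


Word 1: "rush" (length 4)
Word 2: "festival" (length 8)
One optimal edit sequence (insert/delete/substitute each cost 1):
  1. substitute 'r' -> 'f'  (+1)
  2. substitute 'u' -> 'e'  (+1)
  3. keep 's'
  4. insert 't'  (+1)
  5. insert 'i'  (+1)
  6. insert 'v'  (+1)
  7. insert 'a'  (+1)
  8. substitute 'h' -> 'l'  (+1)
Total edit operations: 7
Edit distance = 7


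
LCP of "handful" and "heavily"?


Word 1: "handful"
Word 2: "heavily"
Comparing from start:
  Pos 0: 'h' == 'h'
  Pos 1: 'a' != 'e' (stop)
LCP = "h" (length 1)


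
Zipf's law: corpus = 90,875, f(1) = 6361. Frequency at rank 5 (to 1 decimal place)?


Zipf's law: f(r) = f(1) / r
f(1) = 6361
f(5) = 6361 / 5
= 1272.2 occurrences


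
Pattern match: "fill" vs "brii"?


Pattern of "fill": [0, 1, 2, 2]
Pattern of "brii": [0, 1, 2, 2]
Patterns match
Same pattern = Yes


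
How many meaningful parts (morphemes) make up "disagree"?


Word: "disagree"
Morphemes: dis- | agree
Each morpheme carries meaning
= 2 morphemes


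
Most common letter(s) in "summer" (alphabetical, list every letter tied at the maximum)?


Word: "summer"
Letter counts:
  'e': 1
  'm': 2
  'r': 1
  's': 1
  'u': 1
Maximum count = 2
Most frequent = 'm' (2 times each)


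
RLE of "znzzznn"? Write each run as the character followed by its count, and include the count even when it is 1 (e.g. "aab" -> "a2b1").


String: "znzzznn"
Scanning for consecutive runs:
  'z' x 1
  'n' x 1
  'z' x 3
  'n' x 2
RLE = "z1n1z3n2"


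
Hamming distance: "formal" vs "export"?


Comparing character by character (same length = 6):
  Pos 0: 'f' vs 'e' !=
  Pos 1: 'o' vs 'x' !=
  Pos 2: 'r' vs 'p' !=
  Pos 3: 'm' vs 'o' !=
  Pos 4: 'a' vs 'r' !=
  Pos 5: 'l' vs 't' !=
Hamming distance = 6


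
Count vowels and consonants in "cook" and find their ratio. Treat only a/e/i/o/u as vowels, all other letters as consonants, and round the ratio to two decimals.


Word: "cook"
Vowels (a,e,i,o,u): 2
Consonants: 2
Ratio = 2/2
= 1.00


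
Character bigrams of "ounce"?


Word: "ounce" (length 5)
Number of bigrams = 5 - 2 + 1 = 4
  Position 0: "ou"
  Position 1: "un"
  Position 2: "nc"
  Position 3: "ce"
Bigrams = "ou", "un", "nc", "ce"


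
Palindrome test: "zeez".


Word: "zeez"
Reversed: "zeez"
Forward == Backward? zeez == zeez
Palindrome = Yes


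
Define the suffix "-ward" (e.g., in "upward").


Suffix: -ward
As in: upward -> up + -ward
Meaning = in the direction of


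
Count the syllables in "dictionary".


Word: "dictionary"
Syllable breakdown: dic / tion / ar / y
Counting: 4 parts
= 4 syllables


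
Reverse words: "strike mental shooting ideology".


Original: "strike mental shooting ideology"
Words (1..n): strike | mental | shooting | ideology
Reversed (n..1): ideology | shooting | mental | strike
Result = "ideology shooting mental strike"


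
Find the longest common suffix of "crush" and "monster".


Word 1: "crush"
Word 2: "monster"
Comparing from end:
  Pos -1: 'h' != 'r' (stop)
LCS = "" (length 0)


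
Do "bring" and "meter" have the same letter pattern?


Pattern of "bring": [0, 1, 2, 3, 4]
Pattern of "meter": [0, 1, 2, 1, 3]
Patterns do not match
Same pattern = No


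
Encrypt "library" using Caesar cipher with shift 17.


Word: "library"
Shift: 17
Each letter → (letter + shift) mod 26:
  'l' (11) + 17 = 2 → 'c'
  'i' (8) + 17 = 25 → 'z'
  'b' (1) + 17 = 18 → 's'
  'r' (17) + 17 = 8 → 'i'
  'a' (0) + 17 = 17 → 'r'
  'r' (17) + 17 = 8 → 'i'
  'y' (24) + 17 = 15 → 'p'
Result = "czsirip"


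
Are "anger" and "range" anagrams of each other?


Word 1: "anger" → sorted: aegnr
Word 2: "range" → sorted: aegnr
Same letters? aegnr == aegnr
Anagram = Yes


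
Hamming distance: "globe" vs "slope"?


Comparing character by character (same length = 5):
  Pos 0: 'g' vs 's' !=
  Pos 1: 'l' vs 'l' =
  Pos 2: 'o' vs 'o' =
  Pos 3: 'b' vs 'p' !=
  Pos 4: 'e' vs 'e' =
Hamming distance = 2


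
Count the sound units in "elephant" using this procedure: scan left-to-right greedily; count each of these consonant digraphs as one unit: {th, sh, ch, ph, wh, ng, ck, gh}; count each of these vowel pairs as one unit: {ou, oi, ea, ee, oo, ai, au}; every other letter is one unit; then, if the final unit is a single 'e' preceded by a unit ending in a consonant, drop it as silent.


Word: "elephant" (8 letters)
Left-to-right scan:
  [1] 'e' (letter)
  [2] 'l' (letter)
  [3] 'e' (letter)
  [4] 'ph' (digraph)
  [5] 'a' (letter)
  [6] 'n' (letter)
  [7] 't' (letter)
Units from scan: 7
Sound units = 7 units


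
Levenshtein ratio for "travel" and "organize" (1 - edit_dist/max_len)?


Word 1: "travel" (length 6)
Word 2: "organize" (length 8)
One optimal edit sequence:
  1. substitute 't' -> 'o'  (+1)
  2. keep 'r'
  3. insert 'g'  (+1)
  4. keep 'a'
  5. insert 'n'  (+1)
  6. substitute 'v' -> 'i'  (+1)
  7. substitute 'e' -> 'z'  (+1)
  8. substitute 'l' -> 'e'  (+1)
Edit distance = 6
Max length = max(6, 8) = 8
Similarity = 1 - 6/8
= 0.2500


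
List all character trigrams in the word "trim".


Word: "trim" (length 4)
Number of trigrams = 4 - 3 + 1 = 2
  Position 0: "tri"
  Position 1: "rim"
Trigrams = "tri", "rim"


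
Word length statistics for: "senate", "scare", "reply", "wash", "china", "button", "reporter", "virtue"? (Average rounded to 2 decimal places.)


Lengths: "senate"=6, "scare"=5, "reply"=5, "wash"=4, "china"=5, "button"=6, "reporter"=8, "virtue"=6
Sum = 45, Count = 8
Average = 45/8 = 5.63
= avg=5.63, min=4, max=8


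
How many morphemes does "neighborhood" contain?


Word: "neighborhood"
Morphemes: neighbor / -hood
Each morpheme carries meaning
= 2 morphemes


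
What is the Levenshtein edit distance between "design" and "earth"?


Word 1: "design" (length 6)
Word 2: "earth" (length 5)
One optimal edit sequence (insert/delete/substitute each cost 1):
  1. delete 'd'  (+1)
  2. keep 'e'
  3. substitute 's' -> 'a'  (+1)
  4. substitute 'i' -> 'r'  (+1)
  5. substitute 'g' -> 't'  (+1)
  6. substitute 'n' -> 'h'  (+1)
Total edit operations: 5
Edit distance = 5


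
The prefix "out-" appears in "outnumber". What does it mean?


Prefix: out-
Example: outnumber (out- + number)
Meaning = surpass


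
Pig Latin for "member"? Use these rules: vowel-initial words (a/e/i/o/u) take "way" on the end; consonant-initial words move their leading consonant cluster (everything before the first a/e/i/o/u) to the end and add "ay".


Word: "member"
Starts with consonant(s) → move to end, add 'ay'
Consonant cluster: "m"
Pig Latin = "embermay"


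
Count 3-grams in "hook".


Word: "hook" (length 4)
Number of 3-grams = length - 3 + 1 = 4 - 3 + 1
= 2


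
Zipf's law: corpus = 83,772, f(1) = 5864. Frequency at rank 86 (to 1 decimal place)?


Zipf's law: f(r) = f(1) / r
f(1) = 5864
f(86) = 5864 / 86
= 68.2 occurrences


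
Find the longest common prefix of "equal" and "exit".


Word 1: "equal"
Word 2: "exit"
Comparing from start:
  Pos 0: 'e' == 'e'
  Pos 1: 'q' != 'x' (stop)
LCP = "e" (length 1)


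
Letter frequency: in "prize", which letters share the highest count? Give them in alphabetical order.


Word: "prize"
Letter counts:
  'e': 1
  'i': 1
  'p': 1
  'r': 1
  'z': 1
Maximum count = 1
Most frequent = 'e', 'i', 'p', 'r', 'z' (1 time each)


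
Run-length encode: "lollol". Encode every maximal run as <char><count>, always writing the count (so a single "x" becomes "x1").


String: "lollol"
Scanning for consecutive runs:
  'l' x 1
  'o' x 1
  'l' x 2
  'o' x 1
  'l' x 1
RLE = "l1o1l2o1l1"


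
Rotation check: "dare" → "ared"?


Word: "dare", Candidate: "ared"
Method: check if candidate is substring of word+word
"daredare" contains "ared"? Yes
Is rotation = Yes


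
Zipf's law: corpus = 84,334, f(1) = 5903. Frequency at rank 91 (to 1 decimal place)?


Zipf's law: f(r) = f(1) / r
f(1) = 5903
f(91) = 5903 / 91
= 64.9 occurrences


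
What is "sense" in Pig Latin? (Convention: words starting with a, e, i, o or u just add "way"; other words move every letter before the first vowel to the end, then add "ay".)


Word: "sense"
Starts with consonant(s) → move to end, add 'ay'
Consonant cluster: "s"
Pig Latin = "ensesay"


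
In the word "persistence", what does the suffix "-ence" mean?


Suffix: -ence
Example: persistence (persist + -ence)
Meaning = state of


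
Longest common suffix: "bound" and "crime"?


Word 1: "bound"
Word 2: "crime"
Comparing from end:
  Pos -1: 'd' != 'e' (stop)
LCS = "" (length 0)


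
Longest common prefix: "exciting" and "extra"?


Word 1: "exciting"
Word 2: "extra"
Comparing from start:
  Pos 0: 'e' == 'e'
  Pos 1: 'x' == 'x'
  Pos 2: 'c' != 't' (stop)
LCP = "ex" (length 2)


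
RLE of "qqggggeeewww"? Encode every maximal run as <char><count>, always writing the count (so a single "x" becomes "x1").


String: "qqggggeeewww"
Scanning for consecutive runs:
  'q' x 2
  'g' x 4
  'e' x 3
  'w' x 3
RLE = "q2g4e3w3"


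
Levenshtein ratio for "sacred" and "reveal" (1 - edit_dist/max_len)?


Word 1: "sacred" (length 6)
Word 2: "reveal" (length 6)
One optimal edit sequence:
  1. substitute 's' -> 'r'  (+1)
  2. substitute 'a' -> 'e'  (+1)
  3. substitute 'c' -> 'v'  (+1)
  4. substitute 'r' -> 'e'  (+1)
  5. substitute 'e' -> 'a'  (+1)
  6. substitute 'd' -> 'l'  (+1)
Edit distance = 6
Max length = max(6, 6) = 6
Similarity = 1 - 6/6
= 0.0000


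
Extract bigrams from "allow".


Word: "allow" (length 5)
Number of bigrams = 5 - 2 + 1 = 4
  Position 0: "al"
  Position 1: "ll"
  Position 2: "lo"
  Position 3: "ow"
Bigrams = "al", "ll", "lo", "ow"


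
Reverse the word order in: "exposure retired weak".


Original: "exposure retired weak"
Words (1..n): exposure | retired | weak
Reversed (n..1): weak | retired | exposure
Result = "weak retired exposure"


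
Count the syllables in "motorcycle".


Word: "motorcycle"
Syllable breakdown: mo · tor · cy · cle
Counting: 4 parts
= 4 syllables


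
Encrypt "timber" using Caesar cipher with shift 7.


Word: "timber"
Shift: 7
Each letter → (letter + shift) mod 26:
  't' (19) + 7 = 0 → 'a'
  'i' (8) + 7 = 15 → 'p'
  'm' (12) + 7 = 19 → 't'
  'b' (1) + 7 = 8 → 'i'
  'e' (4) + 7 = 11 → 'l'
  'r' (17) + 7 = 24 → 'y'
Result = "aptily"


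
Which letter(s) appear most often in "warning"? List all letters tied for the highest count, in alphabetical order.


Word: "warning"
Letter counts:
  'a': 1
  'g': 1
  'i': 1
  'n': 2
  'r': 1
  'w': 1
Maximum count = 2
Most frequent = 'n' (2 times each)


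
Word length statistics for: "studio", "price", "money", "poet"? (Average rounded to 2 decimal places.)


Lengths: "studio"=6, "price"=5, "money"=5, "poet"=4
Sum = 20, Count = 4
Average = 20/4 = 5.00
= avg=5.00, min=4, max=6


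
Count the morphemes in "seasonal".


Word: "seasonal"
Morphemes: season / -al
Each morpheme carries meaning
= 2 morphemes


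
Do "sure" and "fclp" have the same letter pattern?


Pattern of "sure": [0, 1, 2, 3]
Pattern of "fclp": [0, 1, 2, 3]
Patterns match
Same pattern = Yes


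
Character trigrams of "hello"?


Word: "hello" (length 5)
Number of trigrams = 5 - 3 + 1 = 3
  Position 0: "hel"
  Position 1: "ell"
  Position 2: "llo"
Trigrams = "hel", "ell", "llo"


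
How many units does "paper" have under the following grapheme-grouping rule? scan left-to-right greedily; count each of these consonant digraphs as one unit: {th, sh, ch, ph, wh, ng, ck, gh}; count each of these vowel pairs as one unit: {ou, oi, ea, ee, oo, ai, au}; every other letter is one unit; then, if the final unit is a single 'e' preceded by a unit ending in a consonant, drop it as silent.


Word: "paper" (5 letters)
Left-to-right scan:
  1. 'p' (letter)
  2. 'a' (letter)
  3. 'p' (letter)
  4. 'e' (letter)
  5. 'r' (letter)
Units from scan: 5
Sound units = 5 units


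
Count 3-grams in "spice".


Word: "spice" (length 5)
Number of 3-grams = length - 3 + 1 = 5 - 3 + 1
= 3


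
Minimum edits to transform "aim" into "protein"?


Word 1: "aim" (length 3)
Word 2: "protein" (length 7)
One optimal edit sequence (insert/delete/substitute each cost 1):
  1. insert 'p'  (+1)
  2. insert 'r'  (+1)
  3. insert 'o'  (+1)
  4. insert 't'  (+1)
  5. substitute 'a' -> 'e'  (+1)
  6. keep 'i'
  7. substitute 'm' -> 'n'  (+1)
Total edit operations: 6
Edit distance = 6


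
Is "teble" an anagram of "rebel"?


Word 1: "rebel" → sorted: beelr
Word 2: "teble" → sorted: beelt
Same letters? beelr != beelt
Anagram = No


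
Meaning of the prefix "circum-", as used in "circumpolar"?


Prefix: circum-
Example: circumpolar (circum- + polar)
Meaning = around


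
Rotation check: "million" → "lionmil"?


Word: "million", Candidate: "lionmil"
Method: check if candidate is substring of word+word
"millionmillion" contains "lionmil"? Yes
Is rotation = Yes


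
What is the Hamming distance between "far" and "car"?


Comparing character by character (same length = 3):
  Pos 0: 'f' vs 'c' !=
  Pos 1: 'a' vs 'a' =
  Pos 2: 'r' vs 'r' =
Hamming distance = 1


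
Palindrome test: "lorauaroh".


Word: "lorauaroh"
Reversed: "horauarol"
Forward == Backward? lorauaroh != horauarol
Palindrome = No


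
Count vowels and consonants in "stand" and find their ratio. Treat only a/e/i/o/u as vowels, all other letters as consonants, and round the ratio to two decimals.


Word: "stand"
Vowels (a,e,i,o,u): 1
Consonants: 4
Ratio = 1/4
= 0.25


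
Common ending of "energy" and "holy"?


Word 1: "energy"
Word 2: "holy"
Comparing from end:
  Pos -1: 'y' == 'y'
  Pos -2: 'g' != 'l' (stop)
LCS = "y" (length 1)


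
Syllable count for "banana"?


Word: "banana"
Syllable breakdown: ba | na | na
Counting: 3 parts
= 3 syllables


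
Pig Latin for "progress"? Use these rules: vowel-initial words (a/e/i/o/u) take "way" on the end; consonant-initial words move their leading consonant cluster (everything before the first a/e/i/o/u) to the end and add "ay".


Word: "progress"
Starts with consonant(s) → move to end, add 'ay'
Consonant cluster: "pr"
Pig Latin = "ogresspray"


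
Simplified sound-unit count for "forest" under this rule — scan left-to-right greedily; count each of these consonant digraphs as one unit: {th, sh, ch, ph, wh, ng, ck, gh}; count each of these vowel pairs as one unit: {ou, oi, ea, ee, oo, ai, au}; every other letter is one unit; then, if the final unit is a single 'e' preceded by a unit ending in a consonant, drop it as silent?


Word: "forest" (6 letters)
Left-to-right scan:
  [1] 'f' (letter)
  [2] 'o' (letter)
  [3] 'r' (letter)
  [4] 'e' (letter)
  [5] 's' (letter)
  [6] 't' (letter)
Units from scan: 6
Sound units = 6 units


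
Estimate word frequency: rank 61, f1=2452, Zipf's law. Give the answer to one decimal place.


Zipf's law: f(r) = f(1) / r
f(1) = 2452
f(61) = 2452 / 61
= 40.2 occurrences


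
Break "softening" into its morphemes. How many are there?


Word: "softening"
Morphemes: soft + -en + -ing
Each morpheme carries meaning
= 3 morphemes


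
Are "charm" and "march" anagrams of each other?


Word 1: "charm" → sorted: achmr
Word 2: "march" → sorted: achmr
Same letters? achmr == achmr
Anagram = Yes


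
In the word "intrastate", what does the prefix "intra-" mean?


Prefix: intra-
As in: intrastate -> intra- + state
Meaning = within


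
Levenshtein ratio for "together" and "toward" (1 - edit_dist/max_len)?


Word 1: "together" (length 8)
Word 2: "toward" (length 6)
One optimal edit sequence:
  1. keep 't'
  2. keep 'o'
  3. delete 'g'  (+1)
  4. delete 'e'  (+1)
  5. substitute 't' -> 'w'  (+1)
  6. substitute 'h' -> 'a'  (+1)
  7. substitute 'e' -> 'r'  (+1)
  8. substitute 'r' -> 'd'  (+1)
Edit distance = 6
Max length = max(8, 6) = 8
Similarity = 1 - 6/8
= 0.2500


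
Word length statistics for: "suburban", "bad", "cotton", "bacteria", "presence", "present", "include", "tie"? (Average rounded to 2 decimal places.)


Lengths: "suburban"=8, "bad"=3, "cotton"=6, "bacteria"=8, "presence"=8, "present"=7, "include"=7, "tie"=3
Sum = 50, Count = 8
Average = 50/8 = 6.25
= avg=6.25, min=3, max=8


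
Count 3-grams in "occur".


Word: "occur" (length 5)
Number of 3-grams = length - 3 + 1 = 5 - 3 + 1
= 3


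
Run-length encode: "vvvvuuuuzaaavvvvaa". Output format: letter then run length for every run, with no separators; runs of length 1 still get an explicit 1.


String: "vvvvuuuuzaaavvvvaa"
Scanning for consecutive runs:
  'v' x 4
  'u' x 4
  'z' x 1
  'a' x 3
  'v' x 4
  'a' x 2
RLE = "v4u4z1a3v4a2"


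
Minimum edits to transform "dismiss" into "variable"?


Word 1: "dismiss" (length 7)
Word 2: "variable" (length 8)
One optimal edit sequence (insert/delete/substitute each cost 1):
  1. insert 'v'  (+1)
  2. substitute 'd' -> 'a'  (+1)
  3. substitute 'i' -> 'r'  (+1)
  4. substitute 's' -> 'i'  (+1)
  5. substitute 'm' -> 'a'  (+1)
  6. substitute 'i' -> 'b'  (+1)
  7. substitute 's' -> 'l'  (+1)
  8. substitute 's' -> 'e'  (+1)
Total edit operations: 8
Edit distance = 8


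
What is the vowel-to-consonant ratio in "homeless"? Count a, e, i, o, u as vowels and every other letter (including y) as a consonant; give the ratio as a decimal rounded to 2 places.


Word: "homeless"
Vowels (a,e,i,o,u): 3
Consonants: 5
Ratio = 3/5
= 0.60


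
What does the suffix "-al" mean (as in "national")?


Suffix: -al
As in: national -> nation + -al
Meaning = relating to


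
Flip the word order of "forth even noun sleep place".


Original: "forth even noun sleep place"
Words (1..n): forth | even | noun | sleep | place
Reversed (n..1): place | sleep | noun | even | forth
Result = "place sleep noun even forth"


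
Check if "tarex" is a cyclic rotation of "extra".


Word: "extra", Candidate: "tarex"
Method: check if candidate is substring of word+word
"extraextra" contains "tarex"? No
Is rotation = No


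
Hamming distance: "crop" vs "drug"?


Comparing character by character (same length = 4):
  Pos 0: 'c' vs 'd' !=
  Pos 1: 'r' vs 'r' =
  Pos 2: 'o' vs 'u' !=
  Pos 3: 'p' vs 'g' !=
Hamming distance = 3


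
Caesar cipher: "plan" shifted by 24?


Word: "plan"
Shift: 24
Each letter → (letter + shift) mod 26:
  'p' (15) + 24 = 13 → 'n'
  'l' (11) + 24 = 9 → 'j'
  'a' (0) + 24 = 24 → 'y'
  'n' (13) + 24 = 11 → 'l'
Result = "njyl"


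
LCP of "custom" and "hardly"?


Word 1: "custom"
Word 2: "hardly"
Comparing from start:
  Pos 0: 'c' != 'h' (stop)
LCP = "" (length 0)


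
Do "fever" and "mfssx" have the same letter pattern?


Pattern of "fever": [0, 1, 2, 1, 3]
Pattern of "mfssx": [0, 1, 2, 2, 3]
Patterns do not match
Same pattern = No


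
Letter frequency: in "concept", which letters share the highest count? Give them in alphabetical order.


Word: "concept"
Letter counts:
  'c': 2
  'e': 1
  'n': 1
  'o': 1
  'p': 1
  't': 1
Maximum count = 2
Most frequent = 'c' (2 times each)


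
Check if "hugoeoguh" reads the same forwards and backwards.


Word: "hugoeoguh"
Reversed: "hugoeoguh"
Forward == Backward? hugoeoguh == hugoeoguh
Palindrome = Yes


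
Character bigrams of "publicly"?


Word: "publicly" (length 8)
Number of bigrams = 8 - 2 + 1 = 7
  Position 0: "pu"
  Position 1: "ub"
  Position 2: "bl"
  Position 3: "li"
  Position 4: "ic"
  Position 5: "cl"
  Position 6: "ly"
Bigrams = "pu", "ub", "bl", "li", "ic", "cl", "ly"


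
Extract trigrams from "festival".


Word: "festival" (length 8)
Number of trigrams = 8 - 3 + 1 = 6
  Position 0: "fes"
  Position 1: "est"
  Position 2: "sti"
  Position 3: "tiv"
  Position 4: "iva"
  Position 5: "val"
Trigrams = "fes", "est", "sti", "tiv", "iva", "val"


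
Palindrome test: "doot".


Word: "doot"
Reversed: "tood"
Forward == Backward? doot != tood
Palindrome = No


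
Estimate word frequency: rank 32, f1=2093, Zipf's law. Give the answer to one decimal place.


Zipf's law: f(r) = f(1) / r
f(1) = 2093
f(32) = 2093 / 32
= 65.4 occurrences


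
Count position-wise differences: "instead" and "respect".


Comparing character by character (same length = 7):
  Pos 0: 'i' vs 'r' !=
  Pos 1: 'n' vs 'e' !=
  Pos 2: 's' vs 's' =
  Pos 3: 't' vs 'p' !=
  Pos 4: 'e' vs 'e' =
  Pos 5: 'a' vs 'c' !=
  Pos 6: 'd' vs 't' !=
Hamming distance = 5


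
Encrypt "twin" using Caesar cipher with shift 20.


Word: "twin"
Shift: 20
Each letter → (letter + shift) mod 26:
  't' (19) + 20 = 13 → 'n'
  'w' (22) + 20 = 16 → 'q'
  'i' (8) + 20 = 2 → 'c'
  'n' (13) + 20 = 7 → 'h'
Result = "nqch"


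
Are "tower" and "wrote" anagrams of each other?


Word 1: "tower" → sorted: eortw
Word 2: "wrote" → sorted: eortw
Same letters? eortw == eortw
Anagram = Yes


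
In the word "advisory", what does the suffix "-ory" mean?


Suffix: -ory
As in: advisory -> advise + -ory, with a spelling change
Meaning = relating to / place for


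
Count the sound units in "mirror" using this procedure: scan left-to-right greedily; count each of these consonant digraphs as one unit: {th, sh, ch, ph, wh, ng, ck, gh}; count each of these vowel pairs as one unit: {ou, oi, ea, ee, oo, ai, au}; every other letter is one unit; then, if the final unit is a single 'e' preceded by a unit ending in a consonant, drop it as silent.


Word: "mirror" (6 letters)
Left-to-right scan:
  [1] 'm' (letter)
  [2] 'i' (letter)
  [3] 'r' (letter)
  [4] 'r' (letter)
  [5] 'o' (letter)
  [6] 'r' (letter)
Units from scan: 6
Sound units = 6 units


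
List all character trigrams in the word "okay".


Word: "okay" (length 4)
Number of trigrams = 4 - 3 + 1 = 2
  Position 0: "oka"
  Position 1: "kay"
Trigrams = "oka", "kay"


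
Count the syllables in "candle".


Word: "candle"
Syllable breakdown: can-dle
Counting: 2 parts
= 2 syllables


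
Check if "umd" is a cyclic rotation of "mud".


Word: "mud", Candidate: "umd"
Method: check if candidate is substring of word+word
"mudmud" contains "umd"? No
Is rotation = No


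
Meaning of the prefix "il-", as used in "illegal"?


Prefix: il-
Example: illegal = il- + legal
Meaning = not


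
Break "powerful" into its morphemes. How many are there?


Word: "powerful"
Morphemes: power / -ful
Each morpheme carries meaning
= 2 morphemes


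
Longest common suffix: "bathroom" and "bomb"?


Word 1: "bathroom"
Word 2: "bomb"
Comparing from end:
  Pos -1: 'm' != 'b' (stop)
LCS = "" (length 0)


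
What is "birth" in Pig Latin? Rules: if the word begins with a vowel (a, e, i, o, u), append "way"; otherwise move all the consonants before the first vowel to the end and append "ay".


Word: "birth"
Starts with consonant(s) → move to end, add 'ay'
Consonant cluster: "b"
Pig Latin = "irthbay"


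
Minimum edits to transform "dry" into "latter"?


Word 1: "dry" (length 3)
Word 2: "latter" (length 6)
One optimal edit sequence (insert/delete/substitute each cost 1):
  1. insert 'l'  (+1)
  2. insert 'a'  (+1)
  3. insert 't'  (+1)
  4. substitute 'd' -> 't'  (+1)
  5. substitute 'r' -> 'e'  (+1)
  6. substitute 'y' -> 'r'  (+1)
Total edit operations: 6
Edit distance = 6


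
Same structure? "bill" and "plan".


Pattern of "bill": [0, 1, 2, 2]
Pattern of "plan": [0, 1, 2, 3]
Patterns do not match
Same pattern = No


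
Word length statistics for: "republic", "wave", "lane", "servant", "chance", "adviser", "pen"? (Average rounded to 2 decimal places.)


Lengths: "republic"=8, "wave"=4, "lane"=4, "servant"=7, "chance"=6, "adviser"=7, "pen"=3
Sum = 39, Count = 7
Average = 39/7 = 5.57
= avg=5.57, min=3, max=8


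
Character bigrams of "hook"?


Word: "hook" (length 4)
Number of bigrams = 4 - 2 + 1 = 3
  Position 0: "ho"
  Position 1: "oo"
  Position 2: "ok"
Bigrams = "ho", "oo", "ok"


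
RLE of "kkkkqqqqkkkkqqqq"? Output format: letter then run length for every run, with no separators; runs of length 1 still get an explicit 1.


String: "kkkkqqqqkkkkqqqq"
Scanning for consecutive runs:
  'k' x 4
  'q' x 4
  'k' x 4
  'q' x 4
RLE = "k4q4k4q4"


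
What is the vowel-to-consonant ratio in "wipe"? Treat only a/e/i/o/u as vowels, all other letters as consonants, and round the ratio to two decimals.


Word: "wipe"
Vowels (a,e,i,o,u): 2
Consonants: 2
Ratio = 2/2
= 1.00


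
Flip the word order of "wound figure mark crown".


Original: "wound figure mark crown"
Words (1..n): wound | figure | mark | crown
Reversed (n..1): crown | mark | figure | wound
Result = "crown mark figure wound"


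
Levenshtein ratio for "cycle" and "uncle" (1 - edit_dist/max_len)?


Word 1: "cycle" (length 5)
Word 2: "uncle" (length 5)
One optimal edit sequence:
  1. substitute 'c' -> 'u'  (+1)
  2. substitute 'y' -> 'n'  (+1)
  3. keep 'c'
  4. keep 'l'
  5. keep 'e'
Edit distance = 2
Max length = max(5, 5) = 5
Similarity = 1 - 2/5
= 0.6000


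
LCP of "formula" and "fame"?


Word 1: "formula"
Word 2: "fame"
Comparing from start:
  Pos 0: 'f' == 'f'
  Pos 1: 'o' != 'a' (stop)
LCP = "f" (length 1)


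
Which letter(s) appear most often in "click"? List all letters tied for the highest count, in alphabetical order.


Word: "click"
Letter counts:
  'c': 2
  'i': 1
  'k': 1
  'l': 1
Maximum count = 2
Most frequent = 'c' (2 times each)


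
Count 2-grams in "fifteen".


Word: "fifteen" (length 7)
Number of 2-grams = length - 2 + 1 = 7 - 2 + 1
= 6


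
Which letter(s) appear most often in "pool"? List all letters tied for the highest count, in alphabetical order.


Word: "pool"
Letter counts:
  'l': 1
  'o': 2
  'p': 1
Maximum count = 2
Most frequent = 'o' (2 times each)


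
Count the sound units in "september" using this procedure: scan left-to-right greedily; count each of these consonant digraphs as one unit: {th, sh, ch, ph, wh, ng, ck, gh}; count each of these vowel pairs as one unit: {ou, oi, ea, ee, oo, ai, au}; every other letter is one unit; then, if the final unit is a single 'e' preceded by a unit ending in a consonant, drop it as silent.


Word: "september" (9 letters)
Left-to-right scan:
  (1) 's' (letter)
  (2) 'e' (letter)
  (3) 'p' (letter)
  (4) 't' (letter)
  (5) 'e' (letter)
  (6) 'm' (letter)
  (7) 'b' (letter)
  (8) 'e' (letter)
  (9) 'r' (letter)
Units from scan: 9
Sound units = 9 units


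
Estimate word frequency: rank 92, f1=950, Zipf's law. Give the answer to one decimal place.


Zipf's law: f(r) = f(1) / r
f(1) = 950
f(92) = 950 / 92
= 10.3 occurrences


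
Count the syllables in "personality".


Word: "personality"
Syllable breakdown: per | son | al | i | ty
Counting: 5 parts
= 5 syllables


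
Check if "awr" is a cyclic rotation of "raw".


Word: "raw", Candidate: "awr"
Method: check if candidate is substring of word+word
"rawraw" contains "awr"? Yes
Is rotation = Yes


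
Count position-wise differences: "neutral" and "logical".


Comparing character by character (same length = 7):
  Pos 0: 'n' vs 'l' !=
  Pos 1: 'e' vs 'o' !=
  Pos 2: 'u' vs 'g' !=
  Pos 3: 't' vs 'i' !=
  Pos 4: 'r' vs 'c' !=
  Pos 5: 'a' vs 'a' =
  Pos 6: 'l' vs 'l' =
Hamming distance = 5


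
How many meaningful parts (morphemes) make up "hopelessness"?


Word: "hopelessness"
Morphemes: hope / -less / -ness
Each morpheme carries meaning
= 3 morphemes


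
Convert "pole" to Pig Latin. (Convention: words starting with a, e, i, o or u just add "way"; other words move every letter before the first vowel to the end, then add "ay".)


Word: "pole"
Starts with consonant(s) → move to end, add 'ay'
Consonant cluster: "p"
Pig Latin = "olepay"


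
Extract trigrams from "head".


Word: "head" (length 4)
Number of trigrams = 4 - 3 + 1 = 2
  Position 0: "hea"
  Position 1: "ead"
Trigrams = "hea", "ead"


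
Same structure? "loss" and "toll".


Pattern of "loss": [0, 1, 2, 2]
Pattern of "toll": [0, 1, 2, 2]
Patterns match
Same pattern = Yes


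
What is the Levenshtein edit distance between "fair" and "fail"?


Word 1: "fair" (length 4)
Word 2: "fail" (length 4)
One optimal edit sequence (insert/delete/substitute each cost 1):
  1. keep 'f'
  2. keep 'a'
  3. keep 'i'
  4. substitute 'r' -> 'l'  (+1)
Total edit operations: 1
Edit distance = 1


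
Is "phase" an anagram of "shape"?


Word 1: "shape" → sorted: aehps
Word 2: "phase" → sorted: aehps
Same letters? aehps == aehps
Anagram = Yes


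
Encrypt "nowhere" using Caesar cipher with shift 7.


Word: "nowhere"
Shift: 7
Each letter → (letter + shift) mod 26:
  'n' (13) + 7 = 20 → 'u'
  'o' (14) + 7 = 21 → 'v'
  'w' (22) + 7 = 3 → 'd'
  'h' (7) + 7 = 14 → 'o'
  'e' (4) + 7 = 11 → 'l'
  'r' (17) + 7 = 24 → 'y'
  'e' (4) + 7 = 11 → 'l'
Result = "uvdolyl"


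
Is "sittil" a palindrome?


Word: "sittil"
Reversed: "littis"
Forward == Backward? sittil != littis
Palindrome = No


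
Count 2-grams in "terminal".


Word: "terminal" (length 8)
Number of 2-grams = length - 2 + 1 = 8 - 2 + 1
= 7


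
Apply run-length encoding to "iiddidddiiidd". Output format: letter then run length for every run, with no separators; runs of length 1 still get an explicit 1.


String: "iiddidddiiidd"
Scanning for consecutive runs:
  'i' x 2
  'd' x 2
  'i' x 1
  'd' x 3
  'i' x 3
  'd' x 2
RLE = "i2d2i1d3i3d2"
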